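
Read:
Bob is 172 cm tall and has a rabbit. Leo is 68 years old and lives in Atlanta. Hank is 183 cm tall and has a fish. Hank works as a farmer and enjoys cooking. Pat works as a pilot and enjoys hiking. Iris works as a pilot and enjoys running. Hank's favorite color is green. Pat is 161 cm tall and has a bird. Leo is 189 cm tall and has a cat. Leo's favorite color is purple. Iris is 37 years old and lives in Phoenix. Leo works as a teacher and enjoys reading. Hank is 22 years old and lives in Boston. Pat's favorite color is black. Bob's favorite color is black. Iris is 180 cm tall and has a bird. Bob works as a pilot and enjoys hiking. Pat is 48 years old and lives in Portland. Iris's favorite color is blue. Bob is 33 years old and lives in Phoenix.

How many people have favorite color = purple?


Count: 1

1


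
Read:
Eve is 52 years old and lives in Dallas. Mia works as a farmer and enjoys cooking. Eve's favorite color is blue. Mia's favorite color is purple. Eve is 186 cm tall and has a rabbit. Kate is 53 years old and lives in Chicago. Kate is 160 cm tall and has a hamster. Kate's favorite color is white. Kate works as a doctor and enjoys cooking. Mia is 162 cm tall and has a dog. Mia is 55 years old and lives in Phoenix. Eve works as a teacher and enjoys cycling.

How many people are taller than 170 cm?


Taller than 170: 1

1


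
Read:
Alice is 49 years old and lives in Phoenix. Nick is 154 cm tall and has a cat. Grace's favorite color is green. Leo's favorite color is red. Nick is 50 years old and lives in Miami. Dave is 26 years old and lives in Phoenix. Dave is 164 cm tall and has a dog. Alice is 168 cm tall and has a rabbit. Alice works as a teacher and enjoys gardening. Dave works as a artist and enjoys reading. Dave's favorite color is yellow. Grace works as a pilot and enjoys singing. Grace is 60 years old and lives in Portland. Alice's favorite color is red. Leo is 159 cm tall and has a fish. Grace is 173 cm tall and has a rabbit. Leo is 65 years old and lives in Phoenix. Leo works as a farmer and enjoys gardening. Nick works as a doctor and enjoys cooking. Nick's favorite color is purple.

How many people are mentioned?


People: Nick, Alice, Dave, Leo, Grace. Count = 5

5


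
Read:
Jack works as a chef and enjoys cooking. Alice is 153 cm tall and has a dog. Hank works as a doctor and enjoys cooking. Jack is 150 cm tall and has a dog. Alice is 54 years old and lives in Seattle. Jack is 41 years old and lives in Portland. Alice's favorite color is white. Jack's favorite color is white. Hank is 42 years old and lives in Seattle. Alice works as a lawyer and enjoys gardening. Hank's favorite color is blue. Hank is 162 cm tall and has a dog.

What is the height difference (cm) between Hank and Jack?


|162 - 150| = 12

12


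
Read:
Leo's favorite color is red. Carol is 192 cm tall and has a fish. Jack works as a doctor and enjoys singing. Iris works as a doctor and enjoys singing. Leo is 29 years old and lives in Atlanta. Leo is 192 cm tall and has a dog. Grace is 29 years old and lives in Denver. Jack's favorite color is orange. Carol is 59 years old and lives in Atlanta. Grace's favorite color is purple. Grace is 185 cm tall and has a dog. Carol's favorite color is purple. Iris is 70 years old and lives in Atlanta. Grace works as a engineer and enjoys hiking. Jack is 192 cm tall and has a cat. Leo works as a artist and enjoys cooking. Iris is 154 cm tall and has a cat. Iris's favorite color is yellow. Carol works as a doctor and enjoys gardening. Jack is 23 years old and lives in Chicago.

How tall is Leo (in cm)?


Leo is 192 cm tall

192


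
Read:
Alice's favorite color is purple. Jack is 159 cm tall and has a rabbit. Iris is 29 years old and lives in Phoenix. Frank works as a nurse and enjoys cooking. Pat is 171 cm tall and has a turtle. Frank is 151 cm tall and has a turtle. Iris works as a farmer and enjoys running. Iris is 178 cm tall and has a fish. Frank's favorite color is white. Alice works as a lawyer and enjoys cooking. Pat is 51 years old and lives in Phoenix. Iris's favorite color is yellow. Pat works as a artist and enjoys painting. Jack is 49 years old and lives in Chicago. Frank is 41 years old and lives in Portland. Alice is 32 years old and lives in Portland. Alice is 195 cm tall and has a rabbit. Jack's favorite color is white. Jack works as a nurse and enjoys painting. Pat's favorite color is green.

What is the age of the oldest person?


Oldest: Pat at 51

51


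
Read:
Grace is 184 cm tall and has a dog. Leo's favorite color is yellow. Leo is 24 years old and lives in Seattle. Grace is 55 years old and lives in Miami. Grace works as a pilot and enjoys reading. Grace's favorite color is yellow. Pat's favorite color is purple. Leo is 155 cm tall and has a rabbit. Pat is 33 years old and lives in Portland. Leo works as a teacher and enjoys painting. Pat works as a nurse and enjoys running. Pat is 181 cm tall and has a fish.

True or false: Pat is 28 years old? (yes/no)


Pat is actually 33. no

no


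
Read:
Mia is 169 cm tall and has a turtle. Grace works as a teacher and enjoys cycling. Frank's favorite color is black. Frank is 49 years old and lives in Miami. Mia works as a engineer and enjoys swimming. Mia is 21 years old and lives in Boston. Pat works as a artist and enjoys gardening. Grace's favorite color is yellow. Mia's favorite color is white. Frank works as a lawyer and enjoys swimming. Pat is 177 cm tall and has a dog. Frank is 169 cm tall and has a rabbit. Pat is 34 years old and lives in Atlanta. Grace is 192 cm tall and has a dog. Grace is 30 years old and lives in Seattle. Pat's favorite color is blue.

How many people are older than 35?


Filter: 1

1


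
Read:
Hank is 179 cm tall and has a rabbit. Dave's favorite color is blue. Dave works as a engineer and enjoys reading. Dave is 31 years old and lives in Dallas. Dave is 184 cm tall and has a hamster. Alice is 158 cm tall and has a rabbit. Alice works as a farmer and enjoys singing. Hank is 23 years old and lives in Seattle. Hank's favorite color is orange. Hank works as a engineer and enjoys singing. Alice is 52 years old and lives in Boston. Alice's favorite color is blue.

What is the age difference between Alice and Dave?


|52 - 31| = 21

21


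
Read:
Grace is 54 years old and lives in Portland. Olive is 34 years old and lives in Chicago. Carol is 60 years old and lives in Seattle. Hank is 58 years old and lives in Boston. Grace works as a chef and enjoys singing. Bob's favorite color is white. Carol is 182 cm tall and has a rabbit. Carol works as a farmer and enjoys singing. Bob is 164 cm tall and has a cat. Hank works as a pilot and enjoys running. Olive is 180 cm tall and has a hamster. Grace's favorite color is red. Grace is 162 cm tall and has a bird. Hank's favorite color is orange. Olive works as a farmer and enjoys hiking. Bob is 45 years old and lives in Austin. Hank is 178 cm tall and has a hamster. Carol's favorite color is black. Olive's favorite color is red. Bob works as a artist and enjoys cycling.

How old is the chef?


The chef is Grace, age 54

54


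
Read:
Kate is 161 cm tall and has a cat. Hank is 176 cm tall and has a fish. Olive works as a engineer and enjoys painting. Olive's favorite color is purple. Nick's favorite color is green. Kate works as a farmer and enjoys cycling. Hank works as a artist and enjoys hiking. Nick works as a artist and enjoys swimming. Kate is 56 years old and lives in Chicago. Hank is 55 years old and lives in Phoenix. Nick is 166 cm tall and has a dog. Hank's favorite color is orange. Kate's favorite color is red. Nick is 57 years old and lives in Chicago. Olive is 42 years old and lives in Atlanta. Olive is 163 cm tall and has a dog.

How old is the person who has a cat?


Person with cat is Kate, age 56

56


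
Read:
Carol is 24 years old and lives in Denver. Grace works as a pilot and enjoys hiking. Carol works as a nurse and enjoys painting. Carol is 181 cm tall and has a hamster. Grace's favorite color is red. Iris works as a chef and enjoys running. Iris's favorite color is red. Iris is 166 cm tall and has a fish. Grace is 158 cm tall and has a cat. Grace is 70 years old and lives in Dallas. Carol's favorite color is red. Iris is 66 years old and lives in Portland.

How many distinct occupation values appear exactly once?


Unique occupation values: 3

3


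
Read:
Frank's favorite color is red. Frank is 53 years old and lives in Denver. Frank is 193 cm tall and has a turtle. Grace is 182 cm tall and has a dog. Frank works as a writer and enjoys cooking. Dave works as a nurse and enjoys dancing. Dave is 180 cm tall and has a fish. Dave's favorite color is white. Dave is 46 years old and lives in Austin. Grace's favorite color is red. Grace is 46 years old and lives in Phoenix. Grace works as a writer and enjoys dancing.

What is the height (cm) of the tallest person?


Tallest: Frank at 193 cm

193


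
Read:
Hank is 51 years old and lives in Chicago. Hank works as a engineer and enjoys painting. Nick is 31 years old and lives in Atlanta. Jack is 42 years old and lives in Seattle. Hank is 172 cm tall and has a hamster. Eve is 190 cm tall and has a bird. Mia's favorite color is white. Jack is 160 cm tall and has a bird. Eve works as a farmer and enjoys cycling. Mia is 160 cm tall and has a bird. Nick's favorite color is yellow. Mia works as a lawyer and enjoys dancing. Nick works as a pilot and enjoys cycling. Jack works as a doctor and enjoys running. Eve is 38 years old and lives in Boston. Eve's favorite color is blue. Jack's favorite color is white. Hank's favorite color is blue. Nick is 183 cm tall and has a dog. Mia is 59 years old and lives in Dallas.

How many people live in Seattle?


Count in Seattle: 1

1


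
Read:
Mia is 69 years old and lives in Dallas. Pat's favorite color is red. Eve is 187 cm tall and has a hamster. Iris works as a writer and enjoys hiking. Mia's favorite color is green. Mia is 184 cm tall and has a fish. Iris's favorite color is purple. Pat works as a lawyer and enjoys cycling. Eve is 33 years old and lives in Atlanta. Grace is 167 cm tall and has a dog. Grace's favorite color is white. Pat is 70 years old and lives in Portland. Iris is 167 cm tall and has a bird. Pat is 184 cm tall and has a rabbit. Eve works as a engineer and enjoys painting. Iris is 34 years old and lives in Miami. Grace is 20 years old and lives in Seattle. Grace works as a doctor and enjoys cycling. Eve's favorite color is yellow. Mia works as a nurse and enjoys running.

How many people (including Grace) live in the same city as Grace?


Grace lives in Seattle. Count = 1

1


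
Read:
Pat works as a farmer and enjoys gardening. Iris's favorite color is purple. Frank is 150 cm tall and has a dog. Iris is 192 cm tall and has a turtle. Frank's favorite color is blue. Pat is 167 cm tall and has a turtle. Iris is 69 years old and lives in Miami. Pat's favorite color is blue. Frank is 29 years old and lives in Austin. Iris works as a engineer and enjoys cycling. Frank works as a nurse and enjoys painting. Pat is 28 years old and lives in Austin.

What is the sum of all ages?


69+28+29 = 126

126


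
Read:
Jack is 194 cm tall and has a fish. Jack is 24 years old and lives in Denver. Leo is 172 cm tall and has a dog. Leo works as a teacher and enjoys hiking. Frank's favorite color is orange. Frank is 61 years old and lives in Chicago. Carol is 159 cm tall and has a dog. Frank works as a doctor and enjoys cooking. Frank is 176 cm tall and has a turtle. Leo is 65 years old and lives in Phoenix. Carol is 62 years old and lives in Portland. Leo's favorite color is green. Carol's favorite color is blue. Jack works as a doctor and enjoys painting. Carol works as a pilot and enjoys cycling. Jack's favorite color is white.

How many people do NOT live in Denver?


Not in Denver: 3

3


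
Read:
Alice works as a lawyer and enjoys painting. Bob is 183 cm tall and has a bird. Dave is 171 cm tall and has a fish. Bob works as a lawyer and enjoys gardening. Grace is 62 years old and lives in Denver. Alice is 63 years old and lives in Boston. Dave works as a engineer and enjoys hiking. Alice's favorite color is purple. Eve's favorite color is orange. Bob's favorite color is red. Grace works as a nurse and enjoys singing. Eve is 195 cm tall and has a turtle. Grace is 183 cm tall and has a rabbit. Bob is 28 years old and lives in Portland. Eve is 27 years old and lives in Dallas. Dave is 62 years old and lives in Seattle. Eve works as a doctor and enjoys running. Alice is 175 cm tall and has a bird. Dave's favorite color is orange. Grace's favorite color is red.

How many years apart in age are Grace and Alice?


62 vs 63, diff = 1

1


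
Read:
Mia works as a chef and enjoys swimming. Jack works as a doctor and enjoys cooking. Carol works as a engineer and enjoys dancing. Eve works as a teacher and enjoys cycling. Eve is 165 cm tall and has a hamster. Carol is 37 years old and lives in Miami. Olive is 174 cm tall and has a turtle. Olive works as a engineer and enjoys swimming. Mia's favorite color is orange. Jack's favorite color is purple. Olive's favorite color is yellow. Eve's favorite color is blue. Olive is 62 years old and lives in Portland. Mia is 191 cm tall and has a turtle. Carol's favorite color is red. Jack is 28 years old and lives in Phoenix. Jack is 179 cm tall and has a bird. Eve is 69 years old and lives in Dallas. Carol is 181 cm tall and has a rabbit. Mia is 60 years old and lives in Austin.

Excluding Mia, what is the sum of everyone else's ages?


Sum (excluding Mia): 196

196


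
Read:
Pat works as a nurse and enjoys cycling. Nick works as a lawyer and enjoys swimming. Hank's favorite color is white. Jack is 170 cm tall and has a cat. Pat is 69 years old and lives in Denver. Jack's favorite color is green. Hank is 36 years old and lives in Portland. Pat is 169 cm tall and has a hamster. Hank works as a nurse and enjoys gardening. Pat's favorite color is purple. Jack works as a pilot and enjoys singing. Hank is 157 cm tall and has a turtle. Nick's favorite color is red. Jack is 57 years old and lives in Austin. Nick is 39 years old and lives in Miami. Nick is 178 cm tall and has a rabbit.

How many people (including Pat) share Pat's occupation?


Pat is a nurse. Count = 2

2


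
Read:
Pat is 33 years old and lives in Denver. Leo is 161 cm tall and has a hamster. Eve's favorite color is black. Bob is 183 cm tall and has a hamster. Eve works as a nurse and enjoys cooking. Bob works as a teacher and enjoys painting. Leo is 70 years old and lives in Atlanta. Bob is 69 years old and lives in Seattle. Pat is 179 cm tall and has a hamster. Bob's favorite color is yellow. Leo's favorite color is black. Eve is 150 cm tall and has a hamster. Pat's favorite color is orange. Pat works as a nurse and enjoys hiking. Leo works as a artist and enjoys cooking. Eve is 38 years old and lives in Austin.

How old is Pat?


Pat is 33 years old

33


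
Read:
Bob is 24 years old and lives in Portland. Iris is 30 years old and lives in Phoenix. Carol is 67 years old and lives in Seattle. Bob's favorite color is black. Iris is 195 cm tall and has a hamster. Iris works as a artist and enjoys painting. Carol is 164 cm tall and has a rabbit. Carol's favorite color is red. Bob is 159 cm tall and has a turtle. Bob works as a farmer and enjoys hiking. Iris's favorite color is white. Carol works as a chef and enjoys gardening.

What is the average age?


Sum=121, n=3, avg=40.33

40.33


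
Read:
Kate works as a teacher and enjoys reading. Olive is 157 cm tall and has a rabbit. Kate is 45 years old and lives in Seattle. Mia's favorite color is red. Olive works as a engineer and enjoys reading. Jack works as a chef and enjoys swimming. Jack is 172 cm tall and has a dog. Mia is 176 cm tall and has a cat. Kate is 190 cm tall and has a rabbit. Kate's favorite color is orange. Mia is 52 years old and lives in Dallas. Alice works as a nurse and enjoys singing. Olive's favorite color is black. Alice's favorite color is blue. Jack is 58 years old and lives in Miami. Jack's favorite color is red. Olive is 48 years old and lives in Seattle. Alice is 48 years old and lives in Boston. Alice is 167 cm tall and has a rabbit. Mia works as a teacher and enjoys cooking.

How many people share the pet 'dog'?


Count: 1

1


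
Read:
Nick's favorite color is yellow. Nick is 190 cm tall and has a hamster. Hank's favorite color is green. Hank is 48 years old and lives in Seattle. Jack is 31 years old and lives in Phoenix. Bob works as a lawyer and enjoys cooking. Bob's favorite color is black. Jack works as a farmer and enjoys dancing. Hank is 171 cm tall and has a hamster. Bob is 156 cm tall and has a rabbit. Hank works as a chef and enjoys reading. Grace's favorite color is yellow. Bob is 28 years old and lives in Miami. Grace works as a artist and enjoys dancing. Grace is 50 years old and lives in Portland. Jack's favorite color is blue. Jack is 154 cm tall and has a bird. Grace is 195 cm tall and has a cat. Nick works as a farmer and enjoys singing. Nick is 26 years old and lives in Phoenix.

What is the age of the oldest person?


Oldest: Grace at 50

50


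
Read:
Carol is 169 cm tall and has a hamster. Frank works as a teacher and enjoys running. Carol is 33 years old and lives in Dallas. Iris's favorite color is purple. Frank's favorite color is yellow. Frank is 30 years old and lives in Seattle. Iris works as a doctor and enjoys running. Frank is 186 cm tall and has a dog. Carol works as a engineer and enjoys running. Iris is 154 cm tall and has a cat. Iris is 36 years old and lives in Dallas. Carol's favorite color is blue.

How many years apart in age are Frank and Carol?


30 vs 33, diff = 3

3


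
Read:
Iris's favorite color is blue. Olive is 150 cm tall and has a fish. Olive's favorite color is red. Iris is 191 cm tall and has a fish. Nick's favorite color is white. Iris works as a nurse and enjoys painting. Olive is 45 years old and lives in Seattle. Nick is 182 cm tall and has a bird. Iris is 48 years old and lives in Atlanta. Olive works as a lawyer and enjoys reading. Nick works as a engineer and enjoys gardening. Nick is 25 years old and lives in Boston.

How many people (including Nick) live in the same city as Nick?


Nick lives in Boston. Count = 1

1


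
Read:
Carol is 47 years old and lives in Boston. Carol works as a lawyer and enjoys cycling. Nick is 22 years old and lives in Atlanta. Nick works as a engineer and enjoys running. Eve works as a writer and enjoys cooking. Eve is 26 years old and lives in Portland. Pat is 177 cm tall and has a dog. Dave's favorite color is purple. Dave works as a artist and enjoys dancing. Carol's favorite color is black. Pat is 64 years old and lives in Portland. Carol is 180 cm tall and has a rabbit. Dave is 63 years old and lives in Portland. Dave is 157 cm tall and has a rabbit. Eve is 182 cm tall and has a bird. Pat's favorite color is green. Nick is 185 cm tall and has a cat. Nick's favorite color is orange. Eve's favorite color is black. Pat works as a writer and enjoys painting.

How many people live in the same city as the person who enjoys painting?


Person with hobby painting is Pat, city Portland. Count = 3

3


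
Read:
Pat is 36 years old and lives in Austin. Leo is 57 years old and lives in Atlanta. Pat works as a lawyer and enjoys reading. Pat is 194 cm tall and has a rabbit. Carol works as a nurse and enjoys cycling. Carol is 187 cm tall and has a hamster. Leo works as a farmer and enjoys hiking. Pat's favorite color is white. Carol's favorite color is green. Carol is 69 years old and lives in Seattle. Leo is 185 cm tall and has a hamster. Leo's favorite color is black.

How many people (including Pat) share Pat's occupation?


Pat is a lawyer. Count = 1

1


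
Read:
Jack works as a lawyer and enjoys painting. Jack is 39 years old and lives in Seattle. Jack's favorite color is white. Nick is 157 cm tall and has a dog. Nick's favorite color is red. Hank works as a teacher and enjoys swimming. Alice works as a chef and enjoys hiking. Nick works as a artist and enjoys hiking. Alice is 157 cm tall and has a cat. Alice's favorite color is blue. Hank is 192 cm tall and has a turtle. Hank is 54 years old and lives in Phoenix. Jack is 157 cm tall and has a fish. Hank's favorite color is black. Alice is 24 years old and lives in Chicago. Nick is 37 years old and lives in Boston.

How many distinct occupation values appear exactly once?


Unique occupation values: 4

4


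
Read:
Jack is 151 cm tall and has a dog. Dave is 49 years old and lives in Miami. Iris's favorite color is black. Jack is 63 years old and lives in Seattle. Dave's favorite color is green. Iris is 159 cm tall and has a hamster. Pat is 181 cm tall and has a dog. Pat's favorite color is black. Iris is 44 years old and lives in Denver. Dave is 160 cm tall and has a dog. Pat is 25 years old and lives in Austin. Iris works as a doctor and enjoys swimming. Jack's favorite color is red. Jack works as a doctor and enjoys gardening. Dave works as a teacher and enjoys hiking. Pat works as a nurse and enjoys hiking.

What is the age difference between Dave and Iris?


|49 - 44| = 5

5


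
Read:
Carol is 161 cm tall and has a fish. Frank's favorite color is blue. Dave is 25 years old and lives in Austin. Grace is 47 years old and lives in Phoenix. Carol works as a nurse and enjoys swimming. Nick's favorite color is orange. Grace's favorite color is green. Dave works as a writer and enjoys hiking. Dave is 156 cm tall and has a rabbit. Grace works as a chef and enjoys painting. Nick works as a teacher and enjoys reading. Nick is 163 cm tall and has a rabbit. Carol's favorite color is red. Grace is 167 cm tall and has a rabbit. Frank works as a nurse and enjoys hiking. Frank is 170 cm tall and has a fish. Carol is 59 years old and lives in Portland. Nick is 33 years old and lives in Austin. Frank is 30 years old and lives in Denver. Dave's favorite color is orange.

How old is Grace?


Grace is 47 years old

47


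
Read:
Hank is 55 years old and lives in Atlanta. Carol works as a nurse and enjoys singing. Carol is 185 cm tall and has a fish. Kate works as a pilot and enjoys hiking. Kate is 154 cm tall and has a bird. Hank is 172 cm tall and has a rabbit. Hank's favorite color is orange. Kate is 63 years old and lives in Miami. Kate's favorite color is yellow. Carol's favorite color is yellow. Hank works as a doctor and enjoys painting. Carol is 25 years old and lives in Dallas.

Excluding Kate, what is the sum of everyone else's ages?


Sum (excluding Kate): 80

80


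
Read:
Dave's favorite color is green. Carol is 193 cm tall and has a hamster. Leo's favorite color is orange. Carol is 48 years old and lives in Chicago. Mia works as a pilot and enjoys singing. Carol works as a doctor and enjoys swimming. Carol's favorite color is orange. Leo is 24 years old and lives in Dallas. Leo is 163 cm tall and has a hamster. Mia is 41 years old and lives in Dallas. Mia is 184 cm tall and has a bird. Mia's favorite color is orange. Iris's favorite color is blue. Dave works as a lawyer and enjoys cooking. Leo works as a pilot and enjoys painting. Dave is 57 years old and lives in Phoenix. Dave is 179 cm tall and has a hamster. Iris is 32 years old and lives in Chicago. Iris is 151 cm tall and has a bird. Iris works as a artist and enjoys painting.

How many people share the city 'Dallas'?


Count: 2

2


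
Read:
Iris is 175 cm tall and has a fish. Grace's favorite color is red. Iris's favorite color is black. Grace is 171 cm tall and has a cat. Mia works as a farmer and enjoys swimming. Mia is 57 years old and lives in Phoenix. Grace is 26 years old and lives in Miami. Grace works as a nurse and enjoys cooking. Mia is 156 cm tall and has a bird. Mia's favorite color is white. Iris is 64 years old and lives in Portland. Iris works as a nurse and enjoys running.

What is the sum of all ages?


64+57+26 = 147

147


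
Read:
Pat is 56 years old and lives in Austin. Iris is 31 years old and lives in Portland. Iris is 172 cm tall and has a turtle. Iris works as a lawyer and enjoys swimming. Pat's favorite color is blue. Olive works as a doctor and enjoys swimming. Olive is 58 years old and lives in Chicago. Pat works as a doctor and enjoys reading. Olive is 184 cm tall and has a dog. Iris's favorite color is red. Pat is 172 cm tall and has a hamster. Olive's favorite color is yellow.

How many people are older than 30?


Filter: 3

3


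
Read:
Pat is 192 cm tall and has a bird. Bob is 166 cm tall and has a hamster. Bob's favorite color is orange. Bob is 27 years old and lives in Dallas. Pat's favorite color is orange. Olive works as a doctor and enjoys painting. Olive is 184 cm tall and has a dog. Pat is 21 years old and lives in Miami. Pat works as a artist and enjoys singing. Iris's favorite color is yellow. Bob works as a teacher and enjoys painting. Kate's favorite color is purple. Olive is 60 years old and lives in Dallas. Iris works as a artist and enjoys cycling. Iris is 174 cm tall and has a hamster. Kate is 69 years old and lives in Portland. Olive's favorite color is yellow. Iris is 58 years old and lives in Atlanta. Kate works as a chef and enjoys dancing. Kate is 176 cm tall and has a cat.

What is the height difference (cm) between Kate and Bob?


|176 - 166| = 10

10


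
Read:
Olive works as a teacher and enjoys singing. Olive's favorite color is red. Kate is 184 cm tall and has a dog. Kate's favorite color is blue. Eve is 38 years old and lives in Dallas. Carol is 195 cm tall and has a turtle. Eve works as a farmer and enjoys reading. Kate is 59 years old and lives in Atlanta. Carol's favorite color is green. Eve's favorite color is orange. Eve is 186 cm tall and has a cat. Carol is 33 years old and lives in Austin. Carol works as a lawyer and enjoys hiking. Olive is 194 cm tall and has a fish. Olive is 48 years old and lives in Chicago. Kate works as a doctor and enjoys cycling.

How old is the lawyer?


The lawyer is Carol, age 33

33


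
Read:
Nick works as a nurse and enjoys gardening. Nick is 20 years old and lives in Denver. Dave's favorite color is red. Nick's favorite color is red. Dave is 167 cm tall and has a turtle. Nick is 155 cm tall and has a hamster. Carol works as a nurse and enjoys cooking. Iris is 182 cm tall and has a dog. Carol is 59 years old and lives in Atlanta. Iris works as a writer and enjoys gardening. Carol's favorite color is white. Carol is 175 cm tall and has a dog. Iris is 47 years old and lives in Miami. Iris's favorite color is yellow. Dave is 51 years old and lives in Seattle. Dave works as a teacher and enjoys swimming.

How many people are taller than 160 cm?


Taller than 160: 3

3


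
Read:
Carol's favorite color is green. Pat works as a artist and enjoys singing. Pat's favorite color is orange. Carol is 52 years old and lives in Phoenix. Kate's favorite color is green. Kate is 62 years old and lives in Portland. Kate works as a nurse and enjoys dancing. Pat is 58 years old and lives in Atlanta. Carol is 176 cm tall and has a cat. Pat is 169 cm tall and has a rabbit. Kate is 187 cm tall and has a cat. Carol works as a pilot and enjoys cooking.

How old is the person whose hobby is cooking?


Person with hobby=cooking is Carol, age 52

52


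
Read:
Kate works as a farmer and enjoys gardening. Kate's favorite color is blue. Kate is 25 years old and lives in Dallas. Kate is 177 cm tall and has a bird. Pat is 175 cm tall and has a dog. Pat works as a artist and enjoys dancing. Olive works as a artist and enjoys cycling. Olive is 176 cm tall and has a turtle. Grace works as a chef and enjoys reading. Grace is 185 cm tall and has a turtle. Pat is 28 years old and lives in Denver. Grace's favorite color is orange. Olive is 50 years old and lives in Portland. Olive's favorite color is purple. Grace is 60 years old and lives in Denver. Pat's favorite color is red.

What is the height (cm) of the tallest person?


Tallest: Grace at 185 cm

185


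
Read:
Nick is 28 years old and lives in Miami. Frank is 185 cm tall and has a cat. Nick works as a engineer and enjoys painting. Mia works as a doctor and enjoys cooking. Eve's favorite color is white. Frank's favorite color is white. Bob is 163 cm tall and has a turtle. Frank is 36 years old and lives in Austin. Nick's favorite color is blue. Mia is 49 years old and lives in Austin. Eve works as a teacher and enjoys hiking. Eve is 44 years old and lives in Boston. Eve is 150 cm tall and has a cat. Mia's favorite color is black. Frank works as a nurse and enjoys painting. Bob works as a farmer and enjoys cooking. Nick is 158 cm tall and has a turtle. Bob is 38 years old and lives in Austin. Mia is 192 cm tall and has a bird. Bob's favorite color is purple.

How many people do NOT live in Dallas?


Not in Dallas: 5

5


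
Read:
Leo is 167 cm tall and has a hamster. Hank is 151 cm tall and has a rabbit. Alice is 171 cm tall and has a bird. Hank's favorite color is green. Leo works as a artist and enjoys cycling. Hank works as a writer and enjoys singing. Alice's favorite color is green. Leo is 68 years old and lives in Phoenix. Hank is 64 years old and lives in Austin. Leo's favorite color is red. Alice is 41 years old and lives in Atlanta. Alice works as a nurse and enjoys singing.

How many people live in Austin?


Count in Austin: 1

1


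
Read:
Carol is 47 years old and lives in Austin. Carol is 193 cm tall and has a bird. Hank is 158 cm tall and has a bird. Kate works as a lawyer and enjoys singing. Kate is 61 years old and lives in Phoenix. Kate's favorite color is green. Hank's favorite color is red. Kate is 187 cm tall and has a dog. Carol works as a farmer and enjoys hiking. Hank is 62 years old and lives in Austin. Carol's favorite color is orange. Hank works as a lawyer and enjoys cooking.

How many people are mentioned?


People: Hank, Kate, Carol. Count = 3

3


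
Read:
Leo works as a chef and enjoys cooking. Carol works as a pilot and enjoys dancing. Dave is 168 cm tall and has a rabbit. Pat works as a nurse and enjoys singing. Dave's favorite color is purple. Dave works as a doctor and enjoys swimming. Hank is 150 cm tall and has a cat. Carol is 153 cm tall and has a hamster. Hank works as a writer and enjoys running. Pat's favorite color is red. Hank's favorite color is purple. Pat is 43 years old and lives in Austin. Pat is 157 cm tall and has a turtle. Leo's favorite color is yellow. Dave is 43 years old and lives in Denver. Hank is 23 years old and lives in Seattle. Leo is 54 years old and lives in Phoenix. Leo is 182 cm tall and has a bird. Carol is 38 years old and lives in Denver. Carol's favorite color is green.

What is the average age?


Sum=201, n=5, avg=40.2

40.2


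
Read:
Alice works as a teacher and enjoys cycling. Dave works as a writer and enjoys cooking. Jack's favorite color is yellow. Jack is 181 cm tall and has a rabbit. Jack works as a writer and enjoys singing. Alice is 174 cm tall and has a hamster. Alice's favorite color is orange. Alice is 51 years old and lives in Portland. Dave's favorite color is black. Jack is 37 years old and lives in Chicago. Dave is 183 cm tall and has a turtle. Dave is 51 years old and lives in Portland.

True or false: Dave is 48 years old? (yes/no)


Dave is actually 51. no

no


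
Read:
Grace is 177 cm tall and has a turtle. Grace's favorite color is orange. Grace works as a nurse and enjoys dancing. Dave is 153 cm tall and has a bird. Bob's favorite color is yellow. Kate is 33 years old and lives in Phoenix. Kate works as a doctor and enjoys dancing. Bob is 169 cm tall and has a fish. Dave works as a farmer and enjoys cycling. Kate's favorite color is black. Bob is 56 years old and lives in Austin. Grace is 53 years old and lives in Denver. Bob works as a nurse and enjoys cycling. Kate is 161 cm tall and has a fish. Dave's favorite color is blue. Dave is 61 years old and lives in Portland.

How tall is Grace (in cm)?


Grace is 177 cm tall

177


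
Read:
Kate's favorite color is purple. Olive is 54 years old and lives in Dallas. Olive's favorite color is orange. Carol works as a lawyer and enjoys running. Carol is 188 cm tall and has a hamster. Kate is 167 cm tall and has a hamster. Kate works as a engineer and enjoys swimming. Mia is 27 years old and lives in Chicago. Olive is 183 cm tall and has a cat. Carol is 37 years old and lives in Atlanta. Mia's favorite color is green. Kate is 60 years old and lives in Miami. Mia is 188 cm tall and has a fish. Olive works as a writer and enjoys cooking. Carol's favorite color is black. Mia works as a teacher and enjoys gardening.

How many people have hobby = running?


Count: 1

1


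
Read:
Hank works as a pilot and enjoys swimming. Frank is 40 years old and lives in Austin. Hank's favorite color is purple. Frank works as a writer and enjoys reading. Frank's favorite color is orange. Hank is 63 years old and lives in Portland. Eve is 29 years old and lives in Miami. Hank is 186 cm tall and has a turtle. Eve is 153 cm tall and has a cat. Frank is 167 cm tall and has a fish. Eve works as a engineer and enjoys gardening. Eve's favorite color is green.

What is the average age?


Sum=132, n=3, avg=44

44


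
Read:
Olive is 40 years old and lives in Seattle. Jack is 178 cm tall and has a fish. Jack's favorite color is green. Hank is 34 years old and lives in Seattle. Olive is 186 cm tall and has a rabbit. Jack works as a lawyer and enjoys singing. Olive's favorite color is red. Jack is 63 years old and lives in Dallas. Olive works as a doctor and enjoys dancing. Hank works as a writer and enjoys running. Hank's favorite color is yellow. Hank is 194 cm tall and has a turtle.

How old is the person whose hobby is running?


Person with hobby=running is Hank, age 34

34


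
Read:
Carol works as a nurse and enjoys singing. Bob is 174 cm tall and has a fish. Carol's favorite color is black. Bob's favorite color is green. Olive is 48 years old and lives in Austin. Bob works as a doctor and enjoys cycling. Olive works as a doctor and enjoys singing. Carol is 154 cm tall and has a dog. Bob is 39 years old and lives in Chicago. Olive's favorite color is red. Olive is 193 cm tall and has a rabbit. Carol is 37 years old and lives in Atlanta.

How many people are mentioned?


People: Carol, Olive, Bob. Count = 3

3


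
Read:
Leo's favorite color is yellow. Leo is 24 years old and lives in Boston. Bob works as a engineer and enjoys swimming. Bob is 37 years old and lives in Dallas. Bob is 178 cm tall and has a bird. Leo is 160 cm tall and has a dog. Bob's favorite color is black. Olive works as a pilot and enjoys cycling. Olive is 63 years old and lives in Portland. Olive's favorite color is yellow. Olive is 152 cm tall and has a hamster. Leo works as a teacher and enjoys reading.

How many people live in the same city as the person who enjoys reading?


Person with hobby reading is Leo, city Boston. Count = 1

1


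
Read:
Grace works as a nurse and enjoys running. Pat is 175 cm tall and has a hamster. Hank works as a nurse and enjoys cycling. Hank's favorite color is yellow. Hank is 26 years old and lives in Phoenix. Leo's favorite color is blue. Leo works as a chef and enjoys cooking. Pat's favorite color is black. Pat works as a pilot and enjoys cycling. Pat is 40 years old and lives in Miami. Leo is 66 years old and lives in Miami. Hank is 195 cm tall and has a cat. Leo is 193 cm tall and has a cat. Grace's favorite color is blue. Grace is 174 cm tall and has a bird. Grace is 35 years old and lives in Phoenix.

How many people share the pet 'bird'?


Count: 1

1


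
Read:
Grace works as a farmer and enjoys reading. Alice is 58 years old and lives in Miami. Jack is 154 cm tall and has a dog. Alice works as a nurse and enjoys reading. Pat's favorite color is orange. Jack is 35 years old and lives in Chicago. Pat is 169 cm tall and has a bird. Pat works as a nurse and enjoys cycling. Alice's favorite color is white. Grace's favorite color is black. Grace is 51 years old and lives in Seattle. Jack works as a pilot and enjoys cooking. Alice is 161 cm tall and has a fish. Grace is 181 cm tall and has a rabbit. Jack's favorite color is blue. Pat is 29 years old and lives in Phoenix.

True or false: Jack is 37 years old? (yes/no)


Jack is actually 35. no

no


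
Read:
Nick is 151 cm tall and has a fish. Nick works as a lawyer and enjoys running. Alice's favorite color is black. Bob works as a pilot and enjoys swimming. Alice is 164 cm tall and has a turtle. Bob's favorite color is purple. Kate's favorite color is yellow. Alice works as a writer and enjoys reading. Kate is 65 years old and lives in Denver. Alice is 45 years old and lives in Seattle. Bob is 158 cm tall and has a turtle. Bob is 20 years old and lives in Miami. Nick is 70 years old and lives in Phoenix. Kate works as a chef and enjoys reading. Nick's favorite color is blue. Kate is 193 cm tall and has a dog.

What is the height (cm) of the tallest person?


Tallest: Kate at 193 cm

193


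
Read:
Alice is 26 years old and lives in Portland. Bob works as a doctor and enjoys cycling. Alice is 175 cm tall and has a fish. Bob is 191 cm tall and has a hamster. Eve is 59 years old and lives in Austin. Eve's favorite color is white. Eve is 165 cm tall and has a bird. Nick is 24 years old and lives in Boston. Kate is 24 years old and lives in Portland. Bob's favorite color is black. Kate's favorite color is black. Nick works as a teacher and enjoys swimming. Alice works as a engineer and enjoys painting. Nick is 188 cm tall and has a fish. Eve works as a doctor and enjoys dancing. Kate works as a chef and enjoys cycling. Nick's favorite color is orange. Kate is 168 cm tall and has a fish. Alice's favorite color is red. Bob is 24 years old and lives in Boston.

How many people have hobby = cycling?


Count: 2

2


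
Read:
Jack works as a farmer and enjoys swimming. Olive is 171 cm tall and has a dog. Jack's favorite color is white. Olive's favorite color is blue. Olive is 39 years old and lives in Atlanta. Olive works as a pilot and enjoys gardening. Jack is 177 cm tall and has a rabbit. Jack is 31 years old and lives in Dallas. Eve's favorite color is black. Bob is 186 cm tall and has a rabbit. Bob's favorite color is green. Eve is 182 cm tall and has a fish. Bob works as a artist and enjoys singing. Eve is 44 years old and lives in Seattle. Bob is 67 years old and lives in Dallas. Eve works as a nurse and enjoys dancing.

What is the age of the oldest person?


Oldest: Bob at 67

67


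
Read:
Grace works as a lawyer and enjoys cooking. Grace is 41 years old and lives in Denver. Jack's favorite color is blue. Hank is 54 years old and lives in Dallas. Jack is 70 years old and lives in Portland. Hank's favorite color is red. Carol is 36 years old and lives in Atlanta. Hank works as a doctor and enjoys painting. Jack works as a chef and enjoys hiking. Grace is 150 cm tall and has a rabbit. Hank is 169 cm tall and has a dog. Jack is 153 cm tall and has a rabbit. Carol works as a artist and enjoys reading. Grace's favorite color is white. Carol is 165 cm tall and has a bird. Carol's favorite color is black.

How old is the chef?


The chef is Jack, age 70

70


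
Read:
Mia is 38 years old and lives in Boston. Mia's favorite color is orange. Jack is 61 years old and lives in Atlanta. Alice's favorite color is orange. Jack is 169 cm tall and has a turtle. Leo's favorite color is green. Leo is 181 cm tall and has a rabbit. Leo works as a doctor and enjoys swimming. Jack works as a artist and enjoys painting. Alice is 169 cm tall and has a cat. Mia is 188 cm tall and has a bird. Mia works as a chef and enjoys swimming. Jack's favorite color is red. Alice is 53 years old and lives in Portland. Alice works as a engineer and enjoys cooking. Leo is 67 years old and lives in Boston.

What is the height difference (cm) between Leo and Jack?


|181 - 169| = 12

12


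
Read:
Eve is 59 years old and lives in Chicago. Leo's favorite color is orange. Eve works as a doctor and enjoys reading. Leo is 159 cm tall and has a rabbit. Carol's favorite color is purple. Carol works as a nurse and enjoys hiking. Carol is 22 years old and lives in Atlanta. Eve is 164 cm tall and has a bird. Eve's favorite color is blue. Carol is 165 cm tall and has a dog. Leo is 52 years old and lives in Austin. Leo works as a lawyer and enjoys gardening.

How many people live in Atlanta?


Count in Atlanta: 1

1
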